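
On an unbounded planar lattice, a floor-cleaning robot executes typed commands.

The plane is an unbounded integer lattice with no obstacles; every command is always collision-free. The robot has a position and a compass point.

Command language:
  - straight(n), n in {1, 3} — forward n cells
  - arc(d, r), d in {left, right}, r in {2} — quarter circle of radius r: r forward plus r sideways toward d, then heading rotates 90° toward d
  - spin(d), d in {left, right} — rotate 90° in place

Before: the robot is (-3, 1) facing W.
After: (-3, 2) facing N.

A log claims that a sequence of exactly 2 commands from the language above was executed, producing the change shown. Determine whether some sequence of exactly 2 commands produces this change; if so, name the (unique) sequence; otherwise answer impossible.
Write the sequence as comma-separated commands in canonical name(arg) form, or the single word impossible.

spin(right), straight(1)

key: order matters: swapping spin(right) and straight(1) lands elsewhere
initial: (-3, 1) facing W
t=1 spin(right) ⇒ (-3, 1) facing N
t=2 straight(1) ⇒ (-3, 2) facing N
all 36 alternatives checked — unique.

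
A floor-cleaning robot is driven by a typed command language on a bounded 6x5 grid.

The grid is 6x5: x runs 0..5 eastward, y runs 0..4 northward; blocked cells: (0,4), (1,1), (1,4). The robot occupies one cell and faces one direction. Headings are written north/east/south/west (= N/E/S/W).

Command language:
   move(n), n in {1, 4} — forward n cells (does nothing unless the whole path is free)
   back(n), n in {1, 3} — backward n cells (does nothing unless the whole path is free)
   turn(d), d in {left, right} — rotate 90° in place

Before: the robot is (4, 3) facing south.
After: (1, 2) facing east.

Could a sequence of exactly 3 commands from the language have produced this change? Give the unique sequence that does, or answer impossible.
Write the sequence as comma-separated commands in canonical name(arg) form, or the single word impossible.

key: position moved to (1,2) AND the heading swung to E — translation plus rotation needed
start: (4, 3) facing south
step 1 (move(1)): (4, 2) facing south
step 2 (turn(left)): (4, 2) facing east
step 3 (back(3)): (1, 2) facing east
uniquely the one of 216 3-step routes that fits.

move(1), turn(left), back(3)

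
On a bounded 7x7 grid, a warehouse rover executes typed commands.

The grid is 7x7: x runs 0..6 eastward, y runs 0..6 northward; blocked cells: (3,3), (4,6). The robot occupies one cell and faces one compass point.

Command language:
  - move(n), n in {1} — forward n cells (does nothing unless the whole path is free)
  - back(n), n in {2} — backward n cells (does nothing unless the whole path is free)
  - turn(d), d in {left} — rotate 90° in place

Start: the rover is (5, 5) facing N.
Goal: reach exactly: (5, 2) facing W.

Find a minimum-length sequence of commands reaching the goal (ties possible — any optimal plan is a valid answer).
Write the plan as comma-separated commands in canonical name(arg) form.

start: (5, 5) facing N
1. move(1) → (5, 6) facing N
2. back(2) → (5, 4) facing N
3. back(2) → (5, 2) facing N
4. turn(left) → (5, 2) facing W
nothing shorter than 4 reaches the goal.

move(1), back(2), back(2), turn(left)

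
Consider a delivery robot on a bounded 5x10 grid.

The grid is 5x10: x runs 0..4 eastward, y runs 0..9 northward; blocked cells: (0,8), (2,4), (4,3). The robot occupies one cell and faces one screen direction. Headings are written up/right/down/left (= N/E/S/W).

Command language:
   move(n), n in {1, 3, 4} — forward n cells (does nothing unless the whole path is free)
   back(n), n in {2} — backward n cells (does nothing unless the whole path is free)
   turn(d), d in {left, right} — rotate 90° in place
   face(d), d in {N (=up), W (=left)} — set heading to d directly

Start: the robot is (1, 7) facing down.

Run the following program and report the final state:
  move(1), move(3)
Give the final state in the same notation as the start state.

(1, 3) facing down

begin: (1, 7) facing down
t=1 move(1) ⇒ (1, 6) facing down
t=2 move(3) ⇒ (1, 3) facing down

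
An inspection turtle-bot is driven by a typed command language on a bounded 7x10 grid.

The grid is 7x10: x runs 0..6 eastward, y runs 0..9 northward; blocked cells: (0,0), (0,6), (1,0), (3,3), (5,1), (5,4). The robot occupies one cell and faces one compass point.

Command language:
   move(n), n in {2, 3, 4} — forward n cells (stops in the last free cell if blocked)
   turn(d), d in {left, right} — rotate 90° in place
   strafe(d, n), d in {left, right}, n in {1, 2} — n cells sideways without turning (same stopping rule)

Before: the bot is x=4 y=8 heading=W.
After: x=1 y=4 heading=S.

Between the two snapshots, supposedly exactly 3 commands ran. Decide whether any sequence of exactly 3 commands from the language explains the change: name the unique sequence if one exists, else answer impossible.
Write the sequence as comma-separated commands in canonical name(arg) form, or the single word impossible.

move(3), turn(left), move(4)

key: position moved to (1,4) AND the heading swung to S — translation plus rotation needed
begin: x=4 y=8 heading=W
1. move(3) → x=1 y=8 heading=W
2. turn(left) → x=1 y=8 heading=S
3. move(4) → x=1 y=4 heading=S
all 729 alternatives checked — unique.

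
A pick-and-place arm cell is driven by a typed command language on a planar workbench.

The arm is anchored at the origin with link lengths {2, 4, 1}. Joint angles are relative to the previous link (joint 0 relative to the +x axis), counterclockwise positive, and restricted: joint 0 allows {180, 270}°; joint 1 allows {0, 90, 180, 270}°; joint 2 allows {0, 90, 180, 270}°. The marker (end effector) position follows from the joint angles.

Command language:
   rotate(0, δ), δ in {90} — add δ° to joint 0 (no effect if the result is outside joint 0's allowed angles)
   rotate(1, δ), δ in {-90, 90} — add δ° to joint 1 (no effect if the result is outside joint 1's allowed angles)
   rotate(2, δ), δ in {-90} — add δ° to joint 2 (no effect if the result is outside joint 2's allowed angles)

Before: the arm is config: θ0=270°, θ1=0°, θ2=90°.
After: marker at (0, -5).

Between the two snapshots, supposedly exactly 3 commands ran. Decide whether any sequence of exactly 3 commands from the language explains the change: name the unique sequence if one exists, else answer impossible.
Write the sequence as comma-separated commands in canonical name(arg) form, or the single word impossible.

rotate(2, -90), rotate(2, -90), rotate(2, -90)

begin: config: θ0=270°, θ1=0°, θ2=90°
step 1 (rotate(2, -90)): config: θ0=270°, θ1=0°, θ2=0°
step 2 (rotate(2, -90)): config: θ0=270°, θ1=0°, θ2=270°
step 3 (rotate(2, -90)): config: θ0=270°, θ1=0°, θ2=180°
no rival 3-sequence matches.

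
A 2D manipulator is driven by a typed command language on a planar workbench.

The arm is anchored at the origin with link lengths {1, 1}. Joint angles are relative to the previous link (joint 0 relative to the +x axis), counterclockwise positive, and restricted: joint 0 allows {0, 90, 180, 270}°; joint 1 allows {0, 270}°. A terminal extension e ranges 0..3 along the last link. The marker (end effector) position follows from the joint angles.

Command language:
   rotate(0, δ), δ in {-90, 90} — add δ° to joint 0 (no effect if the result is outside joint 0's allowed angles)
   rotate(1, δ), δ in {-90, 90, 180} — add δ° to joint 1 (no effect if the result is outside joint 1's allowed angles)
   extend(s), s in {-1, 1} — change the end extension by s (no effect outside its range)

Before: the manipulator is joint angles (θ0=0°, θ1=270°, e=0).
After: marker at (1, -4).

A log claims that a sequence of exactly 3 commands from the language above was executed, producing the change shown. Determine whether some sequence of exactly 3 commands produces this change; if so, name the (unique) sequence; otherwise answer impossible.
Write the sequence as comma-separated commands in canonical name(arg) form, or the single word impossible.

extend(1), extend(1), extend(1)

start: joint angles (θ0=0°, θ1=270°, e=0)
1. extend(1) → joint angles (θ0=0°, θ1=270°, e=1)
2. extend(1) → joint angles (θ0=0°, θ1=270°, e=2)
3. extend(1) → joint angles (θ0=0°, θ1=270°, e=3)
no rival 3-sequence matches.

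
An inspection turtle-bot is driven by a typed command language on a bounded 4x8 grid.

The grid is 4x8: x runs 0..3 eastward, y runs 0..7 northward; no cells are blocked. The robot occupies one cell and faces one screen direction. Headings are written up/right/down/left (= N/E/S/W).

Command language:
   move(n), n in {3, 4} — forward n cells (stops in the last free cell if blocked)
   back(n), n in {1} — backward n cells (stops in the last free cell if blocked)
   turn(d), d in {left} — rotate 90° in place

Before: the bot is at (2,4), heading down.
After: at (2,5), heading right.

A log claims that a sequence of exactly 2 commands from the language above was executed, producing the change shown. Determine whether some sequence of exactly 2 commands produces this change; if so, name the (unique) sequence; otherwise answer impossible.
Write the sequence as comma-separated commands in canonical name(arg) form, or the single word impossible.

key: position moved to (2,5) AND the heading swung to E — translation plus rotation needed
start: at (2,4), heading down
[1] after back(1): at (2,5), heading down
[2] after turn(left): at (2,5), heading right
no rival 2-sequence matches.

back(1), turn(left)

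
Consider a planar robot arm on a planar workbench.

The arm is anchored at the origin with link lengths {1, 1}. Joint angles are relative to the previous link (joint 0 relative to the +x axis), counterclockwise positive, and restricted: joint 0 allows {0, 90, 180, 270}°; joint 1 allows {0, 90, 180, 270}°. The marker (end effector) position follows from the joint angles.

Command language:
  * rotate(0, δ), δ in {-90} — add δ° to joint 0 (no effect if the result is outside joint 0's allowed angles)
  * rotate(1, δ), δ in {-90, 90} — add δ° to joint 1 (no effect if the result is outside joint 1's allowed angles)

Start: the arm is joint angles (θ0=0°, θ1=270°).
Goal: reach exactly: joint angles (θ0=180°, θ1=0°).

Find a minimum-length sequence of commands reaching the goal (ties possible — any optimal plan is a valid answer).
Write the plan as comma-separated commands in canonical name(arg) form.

start: joint angles (θ0=0°, θ1=270°)
[1] after rotate(0, -90): joint angles (θ0=270°, θ1=270°)
[2] after rotate(0, -90): joint angles (θ0=180°, θ1=270°)
[3] after rotate(1, 90): joint angles (θ0=180°, θ1=0°)
nothing shorter than 3 reaches the goal.

rotate(0, -90), rotate(0, -90), rotate(1, 90)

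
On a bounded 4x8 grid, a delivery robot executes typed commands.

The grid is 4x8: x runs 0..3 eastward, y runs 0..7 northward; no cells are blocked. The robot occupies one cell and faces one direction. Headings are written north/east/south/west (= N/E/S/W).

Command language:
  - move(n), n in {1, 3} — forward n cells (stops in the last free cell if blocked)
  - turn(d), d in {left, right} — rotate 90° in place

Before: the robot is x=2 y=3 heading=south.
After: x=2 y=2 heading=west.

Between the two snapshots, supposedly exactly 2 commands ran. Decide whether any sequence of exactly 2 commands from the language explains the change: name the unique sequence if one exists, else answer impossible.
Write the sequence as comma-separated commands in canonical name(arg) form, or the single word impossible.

move(1), turn(right)

key: cell and facing (now W) both changed — the 2 commands mix motion and turning
start: x=2 y=3 heading=south
[1] after move(1): x=2 y=2 heading=south
[2] after turn(right): x=2 y=2 heading=west
no other 2-command option fits: unique.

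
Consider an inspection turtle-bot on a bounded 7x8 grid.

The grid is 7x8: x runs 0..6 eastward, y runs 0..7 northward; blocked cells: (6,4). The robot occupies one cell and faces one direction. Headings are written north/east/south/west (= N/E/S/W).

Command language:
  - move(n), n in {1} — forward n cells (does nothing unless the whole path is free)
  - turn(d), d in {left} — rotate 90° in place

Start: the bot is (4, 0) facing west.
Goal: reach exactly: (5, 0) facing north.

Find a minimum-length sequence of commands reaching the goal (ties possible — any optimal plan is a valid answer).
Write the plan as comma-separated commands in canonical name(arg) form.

t0: (4, 0) facing west
t=1 turn(left) ⇒ (4, 0) facing south
t=2 turn(left) ⇒ (4, 0) facing east
t=3 move(1) ⇒ (5, 0) facing east
t=4 turn(left) ⇒ (5, 0) facing north
minimal: 4 command(s), checked below 4.

turn(left), turn(left), move(1), turn(left)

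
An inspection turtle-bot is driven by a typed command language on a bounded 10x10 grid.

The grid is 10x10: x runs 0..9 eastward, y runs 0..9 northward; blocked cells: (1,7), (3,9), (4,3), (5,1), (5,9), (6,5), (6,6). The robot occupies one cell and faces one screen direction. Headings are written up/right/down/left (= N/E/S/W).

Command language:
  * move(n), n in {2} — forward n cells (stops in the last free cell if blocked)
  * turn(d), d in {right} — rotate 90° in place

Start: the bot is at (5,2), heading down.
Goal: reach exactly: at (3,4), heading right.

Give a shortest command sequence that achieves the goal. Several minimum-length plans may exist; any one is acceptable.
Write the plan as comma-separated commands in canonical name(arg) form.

begin: at (5,2), heading down
[1] after turn(right): at (5,2), heading left
[2] after move(2): at (3,2), heading left
[3] after turn(right): at (3,2), heading up
[4] after move(2): at (3,4), heading up
[5] after turn(right): at (3,4), heading right
shorter routes all fall short; 5 is best.

turn(right), move(2), turn(right), move(2), turn(right)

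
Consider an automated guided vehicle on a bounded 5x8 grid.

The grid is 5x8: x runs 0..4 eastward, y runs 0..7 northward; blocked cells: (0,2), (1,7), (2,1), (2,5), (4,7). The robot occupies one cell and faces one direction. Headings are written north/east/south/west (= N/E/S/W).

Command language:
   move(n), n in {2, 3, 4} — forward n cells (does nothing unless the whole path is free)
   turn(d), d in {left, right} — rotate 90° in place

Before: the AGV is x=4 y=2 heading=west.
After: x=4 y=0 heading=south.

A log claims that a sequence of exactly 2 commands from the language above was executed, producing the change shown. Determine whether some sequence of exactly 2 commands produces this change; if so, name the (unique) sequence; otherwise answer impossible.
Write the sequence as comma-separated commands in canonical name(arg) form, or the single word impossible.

turn(left), move(2)

key: cell and facing (now S) both changed — the 2 commands mix motion and turning
initial: x=4 y=2 heading=west
t=1 turn(left) ⇒ x=4 y=2 heading=south
t=2 move(2) ⇒ x=4 y=0 heading=south
no rival 2-sequence matches.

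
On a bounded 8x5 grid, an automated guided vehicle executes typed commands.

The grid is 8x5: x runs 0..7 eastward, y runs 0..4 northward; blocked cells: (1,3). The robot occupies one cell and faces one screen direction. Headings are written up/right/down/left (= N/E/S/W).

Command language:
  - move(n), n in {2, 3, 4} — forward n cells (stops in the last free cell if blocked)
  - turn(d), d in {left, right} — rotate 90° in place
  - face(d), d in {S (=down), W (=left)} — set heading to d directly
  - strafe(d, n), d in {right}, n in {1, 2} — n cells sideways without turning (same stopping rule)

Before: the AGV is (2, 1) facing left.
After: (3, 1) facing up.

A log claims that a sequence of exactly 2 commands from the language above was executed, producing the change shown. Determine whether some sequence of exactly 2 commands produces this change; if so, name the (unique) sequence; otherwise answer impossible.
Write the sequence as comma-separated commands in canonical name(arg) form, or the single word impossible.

turn(right), strafe(right, 1)

key: order matters: swapping turn(right) and strafe(right, 1) lands elsewhere
initial: (2, 1) facing left
step 1 (turn(right)): (2, 1) facing up
step 2 (strafe(right, 1)): (3, 1) facing up
no other 2-command option fits: unique.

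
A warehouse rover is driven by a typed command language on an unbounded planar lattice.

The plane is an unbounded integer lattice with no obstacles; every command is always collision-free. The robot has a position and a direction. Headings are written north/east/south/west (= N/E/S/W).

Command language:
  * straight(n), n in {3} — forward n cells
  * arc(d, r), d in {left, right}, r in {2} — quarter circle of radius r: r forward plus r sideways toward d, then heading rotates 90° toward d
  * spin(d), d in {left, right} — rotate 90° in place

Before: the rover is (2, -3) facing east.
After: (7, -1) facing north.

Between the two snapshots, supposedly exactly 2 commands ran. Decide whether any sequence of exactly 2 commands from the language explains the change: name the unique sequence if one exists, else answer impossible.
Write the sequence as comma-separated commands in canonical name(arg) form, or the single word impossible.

key: position moved to (7,-1) AND the heading swung to N — translation plus rotation needed
initial: (2, -3) facing east
t=1 straight(3) ⇒ (5, -3) facing east
t=2 arc(left, 2) ⇒ (7, -1) facing north
all 25 alternatives checked — unique.

straight(3), arc(left, 2)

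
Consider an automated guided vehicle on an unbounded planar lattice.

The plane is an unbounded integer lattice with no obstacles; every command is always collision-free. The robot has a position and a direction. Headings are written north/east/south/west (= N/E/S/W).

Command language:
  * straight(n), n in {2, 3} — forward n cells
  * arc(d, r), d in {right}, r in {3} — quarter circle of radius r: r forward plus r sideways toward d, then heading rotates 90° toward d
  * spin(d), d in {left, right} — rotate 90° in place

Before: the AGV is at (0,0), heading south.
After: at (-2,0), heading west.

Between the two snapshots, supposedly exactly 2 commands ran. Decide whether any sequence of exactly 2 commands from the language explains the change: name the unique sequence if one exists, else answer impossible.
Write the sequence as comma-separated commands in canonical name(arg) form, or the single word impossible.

key: cell and facing (now W) both changed — the 2 commands mix motion and turning
from: at (0,0), heading south
step 1 (spin(right)): at (0,0), heading west
step 2 (straight(2)): at (-2,0), heading west
no rival 2-sequence matches.

spin(right), straight(2)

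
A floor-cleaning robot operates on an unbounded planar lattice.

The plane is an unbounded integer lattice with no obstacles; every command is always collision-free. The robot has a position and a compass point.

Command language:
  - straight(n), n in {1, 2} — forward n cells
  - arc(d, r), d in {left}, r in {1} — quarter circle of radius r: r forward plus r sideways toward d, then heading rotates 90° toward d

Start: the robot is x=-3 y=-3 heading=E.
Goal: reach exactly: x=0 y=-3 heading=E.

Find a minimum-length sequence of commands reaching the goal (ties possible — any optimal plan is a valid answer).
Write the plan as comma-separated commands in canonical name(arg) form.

straight(2), straight(1)

from: x=-3 y=-3 heading=E
[1] after straight(2): x=-1 y=-3 heading=E
[2] after straight(1): x=0 y=-3 heading=E
minimal: 2 command(s), checked below 2.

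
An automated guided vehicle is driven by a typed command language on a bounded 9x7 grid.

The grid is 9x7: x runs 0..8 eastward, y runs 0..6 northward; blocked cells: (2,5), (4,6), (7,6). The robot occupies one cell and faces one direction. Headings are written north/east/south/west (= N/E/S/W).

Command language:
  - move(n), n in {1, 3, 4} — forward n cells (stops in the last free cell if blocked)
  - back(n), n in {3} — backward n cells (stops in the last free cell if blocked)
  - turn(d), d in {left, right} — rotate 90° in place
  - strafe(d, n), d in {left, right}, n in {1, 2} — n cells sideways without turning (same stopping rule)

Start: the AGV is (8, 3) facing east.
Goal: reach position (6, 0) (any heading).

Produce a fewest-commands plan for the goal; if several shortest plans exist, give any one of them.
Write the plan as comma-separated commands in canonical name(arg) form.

start: (8, 3) facing east
[1] after turn(right): (8, 3) facing south
[2] after move(3): (8, 0) facing south
[3] after strafe(right, 2): (6, 0) facing south
no 2-step plan works, so 3 is optimal.

turn(right), move(3), strafe(right, 2)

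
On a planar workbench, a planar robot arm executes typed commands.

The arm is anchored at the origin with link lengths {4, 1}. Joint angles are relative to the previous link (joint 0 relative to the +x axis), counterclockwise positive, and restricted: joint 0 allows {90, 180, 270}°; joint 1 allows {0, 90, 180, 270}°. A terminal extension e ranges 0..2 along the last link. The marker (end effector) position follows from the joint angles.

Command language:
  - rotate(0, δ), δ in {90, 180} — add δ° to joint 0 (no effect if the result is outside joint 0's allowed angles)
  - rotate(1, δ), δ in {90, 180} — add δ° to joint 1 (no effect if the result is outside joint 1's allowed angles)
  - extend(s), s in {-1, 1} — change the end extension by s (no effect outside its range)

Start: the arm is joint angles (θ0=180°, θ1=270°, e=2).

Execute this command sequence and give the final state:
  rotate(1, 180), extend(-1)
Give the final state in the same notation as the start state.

joint angles (θ0=180°, θ1=90°, e=1)

t0: joint angles (θ0=180°, θ1=270°, e=2)
step 1 (rotate(1, 180)): joint angles (θ0=180°, θ1=90°, e=2)
step 2 (extend(-1)): joint angles (θ0=180°, θ1=90°, e=1)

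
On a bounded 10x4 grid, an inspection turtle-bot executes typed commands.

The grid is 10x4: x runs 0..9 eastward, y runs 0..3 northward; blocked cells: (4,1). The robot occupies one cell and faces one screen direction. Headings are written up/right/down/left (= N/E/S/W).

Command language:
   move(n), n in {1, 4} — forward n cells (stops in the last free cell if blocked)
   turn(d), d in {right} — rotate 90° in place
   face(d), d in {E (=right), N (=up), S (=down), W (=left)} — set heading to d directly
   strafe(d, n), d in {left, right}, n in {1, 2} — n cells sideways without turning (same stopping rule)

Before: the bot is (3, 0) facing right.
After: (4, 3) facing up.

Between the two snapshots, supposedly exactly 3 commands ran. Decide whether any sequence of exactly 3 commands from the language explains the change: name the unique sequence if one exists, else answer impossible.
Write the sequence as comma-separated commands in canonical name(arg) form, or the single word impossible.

key: order matters: swapping face(N) and strafe(right, 1) lands elsewhere
start: (3, 0) facing right
t=1 face(N) ⇒ (3, 0) facing up
t=2 move(4) ⇒ (3, 3) facing up
t=3 strafe(right, 1) ⇒ (4, 3) facing up
all 1331 alternatives checked — unique.

face(N), move(4), strafe(right, 1)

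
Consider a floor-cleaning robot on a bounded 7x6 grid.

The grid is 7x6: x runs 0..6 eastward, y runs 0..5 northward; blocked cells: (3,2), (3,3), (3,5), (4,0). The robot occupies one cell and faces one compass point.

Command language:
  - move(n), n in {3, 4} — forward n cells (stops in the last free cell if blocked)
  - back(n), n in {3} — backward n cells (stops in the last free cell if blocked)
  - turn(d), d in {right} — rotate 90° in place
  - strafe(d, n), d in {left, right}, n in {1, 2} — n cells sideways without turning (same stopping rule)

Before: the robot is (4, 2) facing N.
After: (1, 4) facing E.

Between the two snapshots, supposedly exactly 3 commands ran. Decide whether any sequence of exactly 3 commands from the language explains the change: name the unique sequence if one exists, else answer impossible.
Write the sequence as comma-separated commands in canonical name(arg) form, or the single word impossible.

key: order matters: swapping turn(right) and back(3) lands elsewhere
begin: (4, 2) facing N
[1] after turn(right): (4, 2) facing E
[2] after strafe(left, 2): (4, 4) facing E
[3] after back(3): (1, 4) facing E
no rival 3-sequence matches.

turn(right), strafe(left, 2), back(3)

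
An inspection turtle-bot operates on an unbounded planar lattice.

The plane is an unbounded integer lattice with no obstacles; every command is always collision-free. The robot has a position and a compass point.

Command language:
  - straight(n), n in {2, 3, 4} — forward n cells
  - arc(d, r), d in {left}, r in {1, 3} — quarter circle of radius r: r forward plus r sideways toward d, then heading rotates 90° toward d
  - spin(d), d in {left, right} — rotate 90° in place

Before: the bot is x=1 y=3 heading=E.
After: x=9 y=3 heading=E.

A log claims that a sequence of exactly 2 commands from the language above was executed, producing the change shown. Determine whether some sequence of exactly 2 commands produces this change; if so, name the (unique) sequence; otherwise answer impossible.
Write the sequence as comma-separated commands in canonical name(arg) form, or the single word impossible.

straight(4), straight(4)

key: heading stays E — no command in the sequence turns
t0: x=1 y=3 heading=E
[1] after straight(4): x=5 y=3 heading=E
[2] after straight(4): x=9 y=3 heading=E
uniquely the one of 49 2-step routes that fits.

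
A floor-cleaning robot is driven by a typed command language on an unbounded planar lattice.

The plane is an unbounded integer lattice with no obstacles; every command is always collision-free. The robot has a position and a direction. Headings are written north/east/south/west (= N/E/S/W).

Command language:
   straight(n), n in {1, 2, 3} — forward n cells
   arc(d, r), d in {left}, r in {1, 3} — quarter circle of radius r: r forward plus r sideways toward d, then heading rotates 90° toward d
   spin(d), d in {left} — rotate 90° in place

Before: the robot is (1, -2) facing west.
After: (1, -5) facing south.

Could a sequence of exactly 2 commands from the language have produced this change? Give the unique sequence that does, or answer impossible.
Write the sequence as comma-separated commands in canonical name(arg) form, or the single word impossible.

spin(left), straight(3)

key: order matters: swapping spin(left) and straight(3) lands elsewhere
start: (1, -2) facing west
[1] after spin(left): (1, -2) facing south
[2] after straight(3): (1, -5) facing south
no rival 2-sequence matches.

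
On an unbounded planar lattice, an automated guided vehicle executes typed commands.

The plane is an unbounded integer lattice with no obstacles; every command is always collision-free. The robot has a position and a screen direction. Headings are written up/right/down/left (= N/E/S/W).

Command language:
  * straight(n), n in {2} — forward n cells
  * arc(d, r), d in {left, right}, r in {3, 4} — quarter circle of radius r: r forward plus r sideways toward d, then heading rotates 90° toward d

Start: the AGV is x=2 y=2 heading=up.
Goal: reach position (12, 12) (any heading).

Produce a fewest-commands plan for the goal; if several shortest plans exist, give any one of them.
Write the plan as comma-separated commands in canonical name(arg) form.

arc(right, 4), arc(left, 3), arc(right, 3)

initial: x=2 y=2 heading=up
t=1 arc(right, 4) ⇒ x=6 y=6 heading=right
t=2 arc(left, 3) ⇒ x=9 y=9 heading=up
t=3 arc(right, 3) ⇒ x=12 y=12 heading=right
minimal: 3 command(s), checked below 3.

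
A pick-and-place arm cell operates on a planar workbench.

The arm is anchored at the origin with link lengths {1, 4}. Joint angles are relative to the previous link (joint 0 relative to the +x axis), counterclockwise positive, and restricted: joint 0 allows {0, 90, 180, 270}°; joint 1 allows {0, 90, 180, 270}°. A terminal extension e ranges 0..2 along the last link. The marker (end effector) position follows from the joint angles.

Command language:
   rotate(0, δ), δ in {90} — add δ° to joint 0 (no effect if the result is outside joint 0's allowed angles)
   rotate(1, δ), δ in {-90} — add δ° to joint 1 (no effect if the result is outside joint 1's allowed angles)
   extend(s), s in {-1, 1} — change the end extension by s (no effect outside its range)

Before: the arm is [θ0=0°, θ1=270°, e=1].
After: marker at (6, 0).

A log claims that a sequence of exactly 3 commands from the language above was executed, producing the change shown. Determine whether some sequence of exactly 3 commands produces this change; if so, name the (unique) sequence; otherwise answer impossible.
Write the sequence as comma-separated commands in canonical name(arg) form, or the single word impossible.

rotate(1, -90), rotate(1, -90), rotate(1, -90)

t0: [θ0=0°, θ1=270°, e=1]
[1] after rotate(1, -90): [θ0=0°, θ1=180°, e=1]
[2] after rotate(1, -90): [θ0=0°, θ1=90°, e=1]
[3] after rotate(1, -90): [θ0=0°, θ1=0°, e=1]
all 64 alternatives checked — unique.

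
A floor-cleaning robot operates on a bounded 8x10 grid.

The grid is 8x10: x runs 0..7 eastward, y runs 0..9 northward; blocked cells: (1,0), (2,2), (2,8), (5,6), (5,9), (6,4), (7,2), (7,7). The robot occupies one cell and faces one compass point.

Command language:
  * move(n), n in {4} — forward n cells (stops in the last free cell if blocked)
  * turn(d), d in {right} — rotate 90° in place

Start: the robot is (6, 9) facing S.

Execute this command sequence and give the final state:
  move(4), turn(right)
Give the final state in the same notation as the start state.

(6, 5) facing W

begin: (6, 9) facing S
1. move(4) → (6, 5) facing S
2. turn(right) → (6, 5) facing W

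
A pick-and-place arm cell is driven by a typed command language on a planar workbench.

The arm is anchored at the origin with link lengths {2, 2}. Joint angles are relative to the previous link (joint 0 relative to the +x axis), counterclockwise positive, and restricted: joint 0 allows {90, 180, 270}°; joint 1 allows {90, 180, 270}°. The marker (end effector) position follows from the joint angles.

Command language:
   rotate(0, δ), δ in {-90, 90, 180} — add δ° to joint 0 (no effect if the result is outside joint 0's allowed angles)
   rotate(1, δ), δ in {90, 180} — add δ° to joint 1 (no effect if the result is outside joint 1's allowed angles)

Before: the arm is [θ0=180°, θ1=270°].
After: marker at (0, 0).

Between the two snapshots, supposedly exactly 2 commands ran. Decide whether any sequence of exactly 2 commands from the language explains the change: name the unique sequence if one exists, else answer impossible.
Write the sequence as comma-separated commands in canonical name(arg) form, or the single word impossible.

rotate(1, 180), rotate(1, 90)

key: running rotate(1, 90) before rotate(1, 180) would end elsewhere — order is forced
from: [θ0=180°, θ1=270°]
step 1 (rotate(1, 180)): [θ0=180°, θ1=90°]
step 2 (rotate(1, 90)): [θ0=180°, θ1=180°]
no rival 2-sequence matches.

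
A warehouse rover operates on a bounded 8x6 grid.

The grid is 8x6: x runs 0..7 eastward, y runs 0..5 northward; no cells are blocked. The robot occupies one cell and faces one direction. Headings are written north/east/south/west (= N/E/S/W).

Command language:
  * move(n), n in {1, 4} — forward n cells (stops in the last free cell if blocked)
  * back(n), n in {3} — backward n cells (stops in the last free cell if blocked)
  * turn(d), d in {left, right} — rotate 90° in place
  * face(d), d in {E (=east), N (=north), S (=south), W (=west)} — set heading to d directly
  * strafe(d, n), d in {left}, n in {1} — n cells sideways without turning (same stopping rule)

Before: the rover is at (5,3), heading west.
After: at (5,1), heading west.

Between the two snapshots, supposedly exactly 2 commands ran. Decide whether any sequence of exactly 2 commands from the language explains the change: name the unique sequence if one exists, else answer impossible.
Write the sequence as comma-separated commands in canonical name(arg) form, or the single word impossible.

strafe(left, 1), strafe(left, 1)

key: heading stays W — no command in the sequence turns
from: at (5,3), heading west
t=1 strafe(left, 1) ⇒ at (5,2), heading west
t=2 strafe(left, 1) ⇒ at (5,1), heading west
no other 2-command option fits: unique.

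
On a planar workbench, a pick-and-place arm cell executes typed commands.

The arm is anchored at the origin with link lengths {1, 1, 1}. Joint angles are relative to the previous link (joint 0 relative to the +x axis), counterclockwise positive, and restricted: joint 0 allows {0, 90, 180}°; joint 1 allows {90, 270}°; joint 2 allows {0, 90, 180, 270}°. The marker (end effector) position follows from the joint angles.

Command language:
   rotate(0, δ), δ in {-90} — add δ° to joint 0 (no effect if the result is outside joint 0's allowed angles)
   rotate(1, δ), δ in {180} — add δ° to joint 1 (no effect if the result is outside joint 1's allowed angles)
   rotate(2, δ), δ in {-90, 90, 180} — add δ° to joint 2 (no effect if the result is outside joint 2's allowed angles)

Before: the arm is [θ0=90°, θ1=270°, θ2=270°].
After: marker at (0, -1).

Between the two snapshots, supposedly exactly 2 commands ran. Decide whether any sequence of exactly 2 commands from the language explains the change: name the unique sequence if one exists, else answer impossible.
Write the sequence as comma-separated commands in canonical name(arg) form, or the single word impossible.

rotate(0, -90), rotate(0, -90)

begin: [θ0=90°, θ1=270°, θ2=270°]
step 1 (rotate(0, -90)): [θ0=0°, θ1=270°, θ2=270°]
step 2 (rotate(0, -90)): [θ0=0°, θ1=270°, θ2=270°]
uniquely the one of 25 2-step routes that fits.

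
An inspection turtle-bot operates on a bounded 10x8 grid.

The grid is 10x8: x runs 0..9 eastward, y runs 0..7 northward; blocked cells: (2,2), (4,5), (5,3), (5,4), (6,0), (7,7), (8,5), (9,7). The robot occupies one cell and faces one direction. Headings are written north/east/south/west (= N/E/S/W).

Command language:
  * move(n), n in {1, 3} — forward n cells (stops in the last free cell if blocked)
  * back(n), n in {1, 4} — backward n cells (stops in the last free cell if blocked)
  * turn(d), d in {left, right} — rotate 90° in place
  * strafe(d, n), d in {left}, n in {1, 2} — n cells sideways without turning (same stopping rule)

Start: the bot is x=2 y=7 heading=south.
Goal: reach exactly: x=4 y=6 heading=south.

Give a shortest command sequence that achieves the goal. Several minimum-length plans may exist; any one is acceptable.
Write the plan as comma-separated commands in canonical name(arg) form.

strafe(left, 2), move(3)

initial: x=2 y=7 heading=south
step 1 (strafe(left, 2)): x=4 y=7 heading=south
step 2 (move(3)): x=4 y=6 heading=south
no 1-step plan works, so 2 is optimal.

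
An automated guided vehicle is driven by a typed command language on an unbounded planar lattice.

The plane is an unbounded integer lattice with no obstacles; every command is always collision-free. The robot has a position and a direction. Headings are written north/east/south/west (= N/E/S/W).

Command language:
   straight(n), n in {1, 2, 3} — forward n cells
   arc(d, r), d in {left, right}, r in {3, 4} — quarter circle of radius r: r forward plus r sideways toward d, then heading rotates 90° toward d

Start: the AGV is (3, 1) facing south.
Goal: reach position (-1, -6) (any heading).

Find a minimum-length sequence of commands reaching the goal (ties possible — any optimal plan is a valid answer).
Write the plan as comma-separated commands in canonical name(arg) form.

t0: (3, 1) facing south
t=1 straight(3) ⇒ (3, -2) facing south
t=2 arc(right, 4) ⇒ (-1, -6) facing west
shorter routes all fall short; 2 is best.

straight(3), arc(right, 4)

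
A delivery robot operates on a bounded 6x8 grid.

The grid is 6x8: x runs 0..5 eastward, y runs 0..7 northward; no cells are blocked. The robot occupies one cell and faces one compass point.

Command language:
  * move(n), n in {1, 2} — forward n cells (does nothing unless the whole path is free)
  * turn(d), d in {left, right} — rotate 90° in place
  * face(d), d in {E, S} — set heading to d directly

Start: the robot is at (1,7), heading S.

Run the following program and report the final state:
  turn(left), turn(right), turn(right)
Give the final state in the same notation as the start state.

at (1,7), heading W

t0: at (1,7), heading S
1. turn(left) → at (1,7), heading E
2. turn(right) → at (1,7), heading S
3. turn(right) → at (1,7), heading W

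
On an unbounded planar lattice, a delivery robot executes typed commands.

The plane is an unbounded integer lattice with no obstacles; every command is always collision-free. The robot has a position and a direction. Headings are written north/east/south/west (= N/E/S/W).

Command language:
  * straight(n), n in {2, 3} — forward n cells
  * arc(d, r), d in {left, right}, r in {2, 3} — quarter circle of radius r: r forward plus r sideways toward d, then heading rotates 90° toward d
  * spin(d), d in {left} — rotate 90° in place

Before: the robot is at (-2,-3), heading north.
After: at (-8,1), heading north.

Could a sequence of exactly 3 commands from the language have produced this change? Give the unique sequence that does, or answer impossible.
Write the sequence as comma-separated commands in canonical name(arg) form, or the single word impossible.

key: order matters: swapping arc(left, 2) and arc(right, 2) lands elsewhere
initial: at (-2,-3), heading north
1. arc(left, 2) → at (-4,-1), heading west
2. straight(2) → at (-6,-1), heading west
3. arc(right, 2) → at (-8,1), heading north
no other 3-command option fits: unique.

arc(left, 2), straight(2), arc(right, 2)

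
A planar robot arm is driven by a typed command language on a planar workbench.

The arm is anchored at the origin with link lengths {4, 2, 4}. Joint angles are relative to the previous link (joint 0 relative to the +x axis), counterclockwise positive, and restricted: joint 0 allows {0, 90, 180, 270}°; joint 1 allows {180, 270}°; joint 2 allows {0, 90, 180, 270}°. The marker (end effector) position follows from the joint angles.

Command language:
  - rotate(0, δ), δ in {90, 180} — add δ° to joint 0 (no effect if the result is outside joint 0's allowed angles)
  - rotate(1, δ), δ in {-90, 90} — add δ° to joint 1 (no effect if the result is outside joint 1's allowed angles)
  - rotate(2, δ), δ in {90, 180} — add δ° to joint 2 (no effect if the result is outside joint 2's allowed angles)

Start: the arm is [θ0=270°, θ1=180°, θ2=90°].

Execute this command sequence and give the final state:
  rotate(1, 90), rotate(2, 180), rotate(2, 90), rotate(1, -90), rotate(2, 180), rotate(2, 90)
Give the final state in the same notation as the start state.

from: [θ0=270°, θ1=180°, θ2=90°]
[1] after rotate(1, 90): [θ0=270°, θ1=270°, θ2=90°]
[2] after rotate(2, 180): [θ0=270°, θ1=270°, θ2=270°]
[3] after rotate(2, 90): [θ0=270°, θ1=270°, θ2=0°]
[4] after rotate(1, -90): [θ0=270°, θ1=180°, θ2=0°]
[5] after rotate(2, 180): [θ0=270°, θ1=180°, θ2=180°]
[6] after rotate(2, 90): [θ0=270°, θ1=180°, θ2=270°]

[θ0=270°, θ1=180°, θ2=270°]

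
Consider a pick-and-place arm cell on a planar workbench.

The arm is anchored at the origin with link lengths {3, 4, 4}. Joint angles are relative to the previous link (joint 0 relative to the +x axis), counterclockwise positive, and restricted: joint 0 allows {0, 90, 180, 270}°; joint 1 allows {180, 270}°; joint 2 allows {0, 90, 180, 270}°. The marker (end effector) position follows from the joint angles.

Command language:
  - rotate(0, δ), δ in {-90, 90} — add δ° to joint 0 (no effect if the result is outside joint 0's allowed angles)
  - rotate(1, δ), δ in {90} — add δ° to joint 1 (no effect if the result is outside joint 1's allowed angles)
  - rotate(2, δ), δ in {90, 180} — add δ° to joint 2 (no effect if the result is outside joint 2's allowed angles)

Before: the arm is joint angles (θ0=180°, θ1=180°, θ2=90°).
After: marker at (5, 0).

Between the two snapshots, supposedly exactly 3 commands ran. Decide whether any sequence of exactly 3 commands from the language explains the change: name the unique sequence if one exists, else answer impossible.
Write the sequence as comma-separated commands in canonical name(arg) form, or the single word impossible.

initial: joint angles (θ0=180°, θ1=180°, θ2=90°)
step 1 (rotate(2, 90)): joint angles (θ0=180°, θ1=180°, θ2=180°)
step 2 (rotate(2, 90)): joint angles (θ0=180°, θ1=180°, θ2=270°)
step 3 (rotate(2, 90)): joint angles (θ0=180°, θ1=180°, θ2=0°)
uniquely the one of 125 3-step routes that fits.

rotate(2, 90), rotate(2, 90), rotate(2, 90)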